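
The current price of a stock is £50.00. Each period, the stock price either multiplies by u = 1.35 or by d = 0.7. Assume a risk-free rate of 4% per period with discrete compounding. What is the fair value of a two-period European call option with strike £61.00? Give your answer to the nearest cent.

£7.62

Risk-neutral probability p = (1 + 0.04 − 0.7)/(1.35 − 0.7) = 0.3400/0.6500 = 0.5231
Terminal stock prices: S_uu = 91.13, S_ud = 47.25, S_dd = 24.5
Terminal payoffs (S − K): max(30.13, 0) = 30.13, max(-13.75, 0) = 0, max(-36.5, 0) = 0
Node u (S = 67.5): V_u = 1/1.04·[0.5231·30.1250 + 0.4769·0.0000] = 15.1516
Node d (S = 35): V_d = 1/1.04·[0.5231·0.0000 + 0.4769·0.0000] = 0.0000
Node 0 (S = 50): V_0 = 1/1.04·[0.5231·15.1516 + 0.4769·0.0000] = 7.6206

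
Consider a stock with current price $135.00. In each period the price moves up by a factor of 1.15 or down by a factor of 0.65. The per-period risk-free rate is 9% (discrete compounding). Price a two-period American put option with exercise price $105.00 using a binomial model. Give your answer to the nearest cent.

Risk-neutral probability p = (1 + 0.09 − 0.65)/(1.15 − 0.65) = 0.4400/0.5000 = 0.8800
Terminal stock prices: S_uu = 178.5, S_ud = 100.9, S_dd = 57.04
Terminal payoffs (K − S): max(-73.54, 0) = 0, max(4.087, 0) = 4.087, max(47.96, 0) = 47.96
Node u (S = 155.2): continuation = 1/1.09·[0.8800·0.0000 + 0.1200·4.0875] = 0.4500; exercise value = 0.0000 ≤ continuation, so V_u = 0.4500
Node d (S = 87.75): continuation = 1/1.09·[0.8800·4.0875 + 0.1200·47.9625] = 8.5803; exercise value = 17.2500 > continuation, so V_d = 17.2500 (exercise)
Node 0 (S = 135): continuation = 1/1.09·[0.8800·0.4500 + 0.1200·17.2500] = 2.2624; exercise value = 0.0000 ≤ continuation, so V_0 = 2.2624

$2.26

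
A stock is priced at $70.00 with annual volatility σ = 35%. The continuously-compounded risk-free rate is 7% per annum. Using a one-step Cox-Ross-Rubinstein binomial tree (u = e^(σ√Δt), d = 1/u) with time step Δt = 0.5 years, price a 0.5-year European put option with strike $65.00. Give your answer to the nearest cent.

CRR parameters: u = e^(σ√Δt) = e^(0.35·√0.5) = 1.2808, d = 1/u = 0.7808
Per-period rate: rΔt = 0.07·0.5 = 0.035, so R = e^0.035 = 1.0356
Risk-neutral probability p = (e^0.035 − 0.7808)/(1.2808 − 0.7808) = 0.2549/0.5000 = 0.5097
Terminal stock prices: S_u = 89.66, S_d = 54.65
Terminal payoffs (K − S): max(-24.66, 0) = 0, max(10.35, 0) = 10.35
Node 0 (S = 70): V_0 = e^(−0.035)·[0.5097·0.0000 + 0.4903·10.3468] = 4.8988

$4.90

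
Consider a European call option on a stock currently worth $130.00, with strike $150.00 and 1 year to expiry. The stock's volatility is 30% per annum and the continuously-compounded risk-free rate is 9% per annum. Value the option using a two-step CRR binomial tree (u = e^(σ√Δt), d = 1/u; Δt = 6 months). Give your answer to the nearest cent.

$13.70

CRR parameters: u = e^(σ√Δt) = e^(0.3·√0.5) = 1.2363, d = 1/u = 0.8089
Per-period rate: rΔt = 0.09·0.5 = 0.045, so R = e^0.045 = 1.0460
Risk-neutral probability p = (e^0.045 − 0.8089)/(1.2363 − 0.8089) = 0.2372/0.4275 = 0.5548
Terminal stock prices: S_uu = 198.7, S_ud = 130, S_dd = 85.05
Terminal payoffs (S − K): max(48.7, 0) = 48.7, max(-20, 0) = 0, max(-64.95, 0) = 0
Node u (S = 160.7): V_u = e^(−0.045)·[0.5548·48.7005 + 0.4452·0.0000] = 25.8322
Node d (S = 105.2): V_d = e^(−0.045)·[0.5548·0.0000 + 0.4452·0.0000] = 0.0000
Node 0 (S = 130): V_0 = e^(−0.045)·[0.5548·25.8322 + 0.4452·0.0000] = 13.7022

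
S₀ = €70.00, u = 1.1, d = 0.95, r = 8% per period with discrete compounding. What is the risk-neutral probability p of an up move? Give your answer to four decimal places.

p = 0.8667

Risk-neutral probability p = (1 + 0.08 − 0.95)/(1.1 − 0.95) = 0.1300/0.1500 = 0.8667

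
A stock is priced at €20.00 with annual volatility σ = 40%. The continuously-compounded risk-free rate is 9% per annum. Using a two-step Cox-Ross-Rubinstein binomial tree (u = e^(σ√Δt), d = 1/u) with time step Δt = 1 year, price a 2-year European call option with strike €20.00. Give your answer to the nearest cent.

CRR parameters: u = e^(σ√Δt) = e^(0.4·√1) = 1.4918, d = 1/u = 0.6703
Per-period rate: rΔt = 0.09·1 = 0.09, so R = e^0.09 = 1.0942
Risk-neutral probability p = (e^0.09 − 0.6703)/(1.4918 − 0.6703) = 0.4239/0.8215 = 0.5159
Terminal stock prices: S_uu = 44.51, S_ud = 20, S_dd = 8.987
Terminal payoffs (S − K): max(24.51, 0) = 24.51, max(0, 0) = 0, max(-11.01, 0) = 0
Node u (S = 29.84): V_u = e^(−0.09)·[0.5159·24.5108 + 0.4841·0.0000] = 11.5579
Node d (S = 13.41): V_d = e^(−0.09)·[0.5159·0.0000 + 0.4841·0.0000] = 0.0000
Node 0 (S = 20): V_0 = e^(−0.09)·[0.5159·11.5579 + 0.4841·0.0000] = 5.4500

€5.45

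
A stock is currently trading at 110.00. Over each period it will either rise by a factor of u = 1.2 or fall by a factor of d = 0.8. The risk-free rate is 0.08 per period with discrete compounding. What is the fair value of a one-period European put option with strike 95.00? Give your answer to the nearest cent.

1.94

Risk-neutral probability p = (1 + 0.08 − 0.8)/(1.2 − 0.8) = 0.2800/0.4000 = 0.7000
Terminal stock prices: S_u = 132, S_d = 88
Terminal payoffs (K − S): max(-37, 0) = 0, max(7, 0) = 7
Node 0 (S = 110): V_0 = 1/1.08·[0.7000·0.0000 + 0.3000·7.0000] = 1.9444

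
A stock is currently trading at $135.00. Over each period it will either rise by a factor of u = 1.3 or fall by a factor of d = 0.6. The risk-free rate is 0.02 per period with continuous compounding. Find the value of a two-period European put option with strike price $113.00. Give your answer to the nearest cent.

$13.44

Risk-neutral probability p = (e^0.02 − 0.6)/(1.3 − 0.6) = 0.4202/0.7000 = 0.6003
Terminal stock prices: S_uu = 228.2, S_ud = 105.3, S_dd = 48.6
Terminal payoffs (K − S): max(-115.2, 0) = 0, max(7.7, 0) = 7.7, max(64.4, 0) = 64.4
Node u (S = 175.5): V_u = e^(−0.02)·[0.6003·0.0000 + 0.3997·7.7000] = 3.0168
Node d (S = 81): V_d = e^(−0.02)·[0.6003·7.7000 + 0.3997·64.4000] = 29.7625
Node 0 (S = 135): V_0 = e^(−0.02)·[0.6003·3.0168 + 0.3997·29.7625] = 13.4360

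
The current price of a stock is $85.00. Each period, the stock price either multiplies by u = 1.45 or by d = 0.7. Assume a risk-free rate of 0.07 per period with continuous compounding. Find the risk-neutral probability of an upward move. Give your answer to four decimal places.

Risk-neutral probability p = (e^0.07 − 0.7)/(1.45 − 0.7) = 0.3725/0.7500 = 0.4967

p = 0.4967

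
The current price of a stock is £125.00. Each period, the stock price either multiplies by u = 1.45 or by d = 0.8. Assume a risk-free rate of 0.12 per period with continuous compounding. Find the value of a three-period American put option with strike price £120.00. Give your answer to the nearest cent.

£9.15

Risk-neutral probability p = (e^0.12 − 0.8)/(1.45 − 0.8) = 0.3275/0.6500 = 0.5038
Terminal stock prices: S_uuu = 381.1, S_uud = 210.2, S_udd = 116, S_ddd = 64
Terminal payoffs (K − S): max(-261.1, 0) = 0, max(-90.25, 0) = 0, max(4, 0) = 4, max(56, 0) = 56
Node uu (S = 262.8): continuation = e^(−0.12)·[0.5038·0.0000 + 0.4962·0.0000] = 0.0000; exercise value = 0.0000 ≤ continuation, so V_uu = 0.0000
Node ud (S = 145): continuation = e^(−0.12)·[0.5038·0.0000 + 0.4962·4.0000] = 1.7602; exercise value = 0.0000 ≤ continuation, so V_ud = 1.7602
Node dd (S = 80): continuation = e^(−0.12)·[0.5038·4.0000 + 0.4962·56.0000] = 26.4305; exercise value = 40.0000 > continuation, so V_dd = 40.0000 (exercise)
Node u (S = 181.2): continuation = e^(−0.12)·[0.5038·0.0000 + 0.4962·1.7602] = 0.7746; exercise value = 0.0000 ≤ continuation, so V_u = 0.7746
Node d (S = 100): continuation = e^(−0.12)·[0.5038·1.7602 + 0.4962·40.0000] = 18.3887; exercise value = 20.0000 > continuation, so V_d = 20.0000 (exercise)
Node 0 (S = 125): continuation = e^(−0.12)·[0.5038·0.7746 + 0.4962·20.0000] = 9.1472; exercise value = 0.0000 ≤ continuation, so V_0 = 9.1472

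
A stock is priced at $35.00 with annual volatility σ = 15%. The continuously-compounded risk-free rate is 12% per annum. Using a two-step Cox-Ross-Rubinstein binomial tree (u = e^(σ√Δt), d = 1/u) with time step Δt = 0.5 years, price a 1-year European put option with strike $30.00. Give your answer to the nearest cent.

CRR parameters: u = e^(σ√Δt) = e^(0.15·√0.5) = 1.1119, d = 1/u = 0.8994
Per-period rate: rΔt = 0.12·0.5 = 0.06, so R = e^0.06 = 1.0618
Risk-neutral probability p = (e^0.06 − 0.8994)/(1.1119 − 0.8994) = 0.1625/0.2125 = 0.7645
Terminal stock prices: S_uu = 43.27, S_ud = 35, S_dd = 28.31
Terminal payoffs (K − S): max(-13.27, 0) = 0, max(-5, 0) = 0, max(1.69, 0) = 1.69
Node u (S = 38.92): V_u = e^(−0.06)·[0.7645·0.0000 + 0.2355·0.0000] = 0.0000
Node d (S = 31.48): V_d = e^(−0.06)·[0.7645·0.0000 + 0.2355·1.6900] = 0.3749
Node 0 (S = 35): V_0 = e^(−0.06)·[0.7645·0.0000 + 0.2355·0.3749] = 0.0832

$0.08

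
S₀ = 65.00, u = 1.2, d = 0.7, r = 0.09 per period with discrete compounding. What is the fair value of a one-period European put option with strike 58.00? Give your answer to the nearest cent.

2.52

Risk-neutral probability p = (1 + 0.09 − 0.7)/(1.2 − 0.7) = 0.3900/0.5000 = 0.7800
Terminal stock prices: S_u = 78, S_d = 45.5
Terminal payoffs (K − S): max(-20, 0) = 0, max(12.5, 0) = 12.5
Node 0 (S = 65): V_0 = 1/1.09·[0.7800·0.0000 + 0.2200·12.5000] = 2.5229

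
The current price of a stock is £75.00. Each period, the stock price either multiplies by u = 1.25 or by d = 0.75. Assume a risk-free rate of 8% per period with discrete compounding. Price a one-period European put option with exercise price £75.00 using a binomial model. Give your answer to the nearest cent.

£5.90

Risk-neutral probability p = (1 + 0.08 − 0.75)/(1.25 − 0.75) = 0.3300/0.5000 = 0.6600
Terminal stock prices: S_u = 93.75, S_d = 56.25
Terminal payoffs (K − S): max(-18.75, 0) = 0, max(18.75, 0) = 18.75
Node 0 (S = 75): V_0 = 1/1.08·[0.6600·0.0000 + 0.3400·18.7500] = 5.9028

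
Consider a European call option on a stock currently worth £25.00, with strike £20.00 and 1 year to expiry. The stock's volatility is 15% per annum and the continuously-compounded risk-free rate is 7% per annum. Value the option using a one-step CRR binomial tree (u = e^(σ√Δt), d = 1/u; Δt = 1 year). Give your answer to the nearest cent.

CRR parameters: u = e^(σ√Δt) = e^(0.15·√1) = 1.1618, d = 1/u = 0.8607
Per-period rate: rΔt = 0.07·1 = 0.07, so R = e^0.07 = 1.0725
Risk-neutral probability p = (e^0.07 − 0.8607)/(1.1618 − 0.8607) = 0.2118/0.3011 = 0.7034
Terminal stock prices: S_u = 29.05, S_d = 21.52
Terminal payoffs (S − K): max(9.046, 0) = 9.046, max(1.518, 0) = 1.518
Node 0 (S = 25): V_0 = e^(−0.07)·[0.7034·9.0459 + 0.2966·1.5177] = 6.3521

£6.35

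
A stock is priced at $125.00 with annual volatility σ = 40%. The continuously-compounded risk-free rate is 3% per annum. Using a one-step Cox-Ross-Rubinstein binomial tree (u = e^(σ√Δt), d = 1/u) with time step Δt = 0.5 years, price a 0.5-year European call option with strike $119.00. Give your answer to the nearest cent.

CRR parameters: u = e^(σ√Δt) = e^(0.4·√0.5) = 1.3269, d = 1/u = 0.7536
Per-period rate: rΔt = 0.03·0.5 = 0.015, so R = e^0.015 = 1.0151
Risk-neutral probability p = (e^0.015 − 0.7536)/(1.3269 − 0.7536) = 0.2615/0.5733 = 0.4561
Terminal stock prices: S_u = 165.9, S_d = 94.2
Terminal payoffs (S − K): max(46.86, 0) = 46.86, max(-24.8, 0) = 0
Node 0 (S = 125): V_0 = e^(−0.015)·[0.4561·46.8621 + 0.5439·0.0000] = 21.0565

$21.06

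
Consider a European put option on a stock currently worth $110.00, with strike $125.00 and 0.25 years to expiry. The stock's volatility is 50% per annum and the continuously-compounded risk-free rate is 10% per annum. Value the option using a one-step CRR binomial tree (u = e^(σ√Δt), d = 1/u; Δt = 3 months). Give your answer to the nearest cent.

CRR parameters: u = e^(σ√Δt) = e^(0.5·√0.25) = 1.2840, d = 1/u = 0.7788
Per-period rate: rΔt = 0.1·0.25 = 0.025, so R = e^0.025 = 1.0253
Risk-neutral probability p = (e^0.025 − 0.7788)/(1.2840 − 0.7788) = 0.2465/0.5052 = 0.4879
Terminal stock prices: S_u = 141.2, S_d = 85.67
Terminal payoffs (K − S): max(-16.24, 0) = 0, max(39.33, 0) = 39.33
Node 0 (S = 110): V_0 = e^(−0.025)·[0.4879·0.0000 + 0.5121·39.3319] = 19.6434

$19.64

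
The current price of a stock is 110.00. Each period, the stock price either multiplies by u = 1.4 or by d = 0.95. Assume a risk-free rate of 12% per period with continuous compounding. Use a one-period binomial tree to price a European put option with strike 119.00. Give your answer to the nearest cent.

Risk-neutral probability p = (e^0.12 − 0.95)/(1.4 − 0.95) = 0.1775/0.4500 = 0.3944
Terminal stock prices: S_u = 154, S_d = 104.5
Terminal payoffs (K − S): max(-35, 0) = 0, max(14.5, 0) = 14.5
Node 0 (S = 110): V_0 = e^(−0.12)·[0.3944·0.0000 + 0.6056·14.5000] = 7.7877

7.79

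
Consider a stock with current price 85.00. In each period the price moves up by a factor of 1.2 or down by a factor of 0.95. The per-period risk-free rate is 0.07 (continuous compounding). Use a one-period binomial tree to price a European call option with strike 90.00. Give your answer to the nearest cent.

Risk-neutral probability p = (e^0.07 − 0.95)/(1.2 − 0.95) = 0.1225/0.2500 = 0.4900
Terminal stock prices: S_u = 102, S_d = 80.75
Terminal payoffs (S − K): max(12, 0) = 12, max(-9.25, 0) = 0
Node 0 (S = 85): V_0 = e^(−0.07)·[0.4900·12.0000 + 0.5100·0.0000] = 5.4828

5.48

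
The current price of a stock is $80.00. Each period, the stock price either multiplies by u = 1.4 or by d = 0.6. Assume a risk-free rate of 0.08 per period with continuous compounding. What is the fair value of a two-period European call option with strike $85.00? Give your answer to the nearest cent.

Risk-neutral probability p = (e^0.08 − 0.6)/(1.4 − 0.6) = 0.4833/0.8000 = 0.6041
Terminal stock prices: S_uu = 156.8, S_ud = 67.2, S_dd = 28.8
Terminal payoffs (S − K): max(71.8, 0) = 71.8, max(-17.8, 0) = 0, max(-56.2, 0) = 0
Node u (S = 112): V_u = e^(−0.08)·[0.6041·71.8000 + 0.3959·0.0000] = 40.0402
Node d (S = 48): V_d = e^(−0.08)·[0.6041·0.0000 + 0.3959·0.0000] = 0.0000
Node 0 (S = 80): V_0 = e^(−0.08)·[0.6041·40.0402 + 0.3959·0.0000] = 22.3289

$22.33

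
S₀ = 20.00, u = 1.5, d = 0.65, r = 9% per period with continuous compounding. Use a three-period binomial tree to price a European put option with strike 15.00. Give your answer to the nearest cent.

1.42

Risk-neutral probability p = (e^0.09 − 0.65)/(1.5 − 0.65) = 0.4442/0.8500 = 0.5226
Terminal stock prices: S_uuu = 67.5, S_uud = 29.25, S_udd = 12.68, S_ddd = 5.492
Terminal payoffs (K − S): max(-52.5, 0) = 0, max(-14.25, 0) = 0, max(2.325, 0) = 2.325, max(9.508, 0) = 9.508
Node uu (S = 45): V_uu = e^(−0.09)·[0.5226·0.0000 + 0.4774·0.0000] = 0.0000
Node ud (S = 19.5): V_ud = e^(−0.09)·[0.5226·0.0000 + 0.4774·2.3250] = 1.0145
Node dd (S = 8.45): V_dd = e^(−0.09)·[0.5226·2.3250 + 0.4774·9.5075] = 5.2590
Node u (S = 30): V_u = e^(−0.09)·[0.5226·0.0000 + 0.4774·1.0145] = 0.4427
Node d (S = 13): V_d = e^(−0.09)·[0.5226·1.0145 + 0.4774·5.2590] = 2.7793
Node 0 (S = 20): V_0 = e^(−0.09)·[0.5226·0.4427 + 0.4774·2.7793] = 1.4241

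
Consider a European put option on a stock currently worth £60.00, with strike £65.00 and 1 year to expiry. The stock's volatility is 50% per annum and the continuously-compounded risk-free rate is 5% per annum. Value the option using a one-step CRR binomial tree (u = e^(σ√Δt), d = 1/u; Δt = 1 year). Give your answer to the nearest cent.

CRR parameters: u = e^(σ√Δt) = e^(0.5·√1) = 1.6487, d = 1/u = 0.6065
Per-period rate: rΔt = 0.05·1 = 0.05, so R = e^0.05 = 1.0513
Risk-neutral probability p = (e^0.05 − 0.6065)/(1.6487 − 0.6065) = 0.4447/1.0422 = 0.4267
Terminal stock prices: S_u = 98.92, S_d = 36.39
Terminal payoffs (K − S): max(-33.92, 0) = 0, max(28.61, 0) = 28.61
Node 0 (S = 60): V_0 = e^(−0.05)·[0.4267·0.0000 + 0.5733·28.6082] = 15.6002

£15.60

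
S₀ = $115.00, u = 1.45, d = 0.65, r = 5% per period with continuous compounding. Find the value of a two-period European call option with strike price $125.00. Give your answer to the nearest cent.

$26.59

Risk-neutral probability p = (e^0.05 − 0.65)/(1.45 − 0.65) = 0.4013/0.8000 = 0.5016
Terminal stock prices: S_uu = 241.8, S_ud = 108.4, S_dd = 48.59
Terminal payoffs (S − K): max(116.8, 0) = 116.8, max(-16.61, 0) = 0, max(-76.41, 0) = 0
Node u (S = 166.8): V_u = e^(−0.05)·[0.5016·116.7875 + 0.4984·0.0000] = 55.7224
Node d (S = 74.75): V_d = e^(−0.05)·[0.5016·0.0000 + 0.4984·0.0000] = 0.0000
Node 0 (S = 115): V_0 = e^(−0.05)·[0.5016·55.7224 + 0.4984·0.0000] = 26.5866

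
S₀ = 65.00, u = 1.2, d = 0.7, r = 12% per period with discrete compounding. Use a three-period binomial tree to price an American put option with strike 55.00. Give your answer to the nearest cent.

Risk-neutral probability p = (1 + 0.12 − 0.7)/(1.2 − 0.7) = 0.4200/0.5000 = 0.8400
Terminal stock prices: S_uuu = 112.3, S_uud = 65.52, S_udd = 38.22, S_ddd = 22.29
Terminal payoffs (K − S): max(-57.32, 0) = 0, max(-10.52, 0) = 0, max(16.78, 0) = 16.78, max(32.71, 0) = 32.71
Node uu (S = 93.6): continuation = 1/1.12·[0.8400·0.0000 + 0.1600·0.0000] = 0.0000; exercise value = 0.0000 ≤ continuation, so V_uu = 0.0000
Node ud (S = 54.6): continuation = 1/1.12·[0.8400·0.0000 + 0.1600·16.7800] = 2.3971; exercise value = 0.4000 ≤ continuation, so V_ud = 2.3971
Node dd (S = 31.85): continuation = 1/1.12·[0.8400·16.7800 + 0.1600·32.7050] = 17.2571; exercise value = 23.1500 > continuation, so V_dd = 23.1500 (exercise)
Node u (S = 78): continuation = 1/1.12·[0.8400·0.0000 + 0.1600·2.3971] = 0.3424; exercise value = 0.0000 ≤ continuation, so V_u = 0.3424
Node d (S = 45.5): continuation = 1/1.12·[0.8400·2.3971 + 0.1600·23.1500] = 5.1050; exercise value = 9.5000 > continuation, so V_d = 9.5000 (exercise)
Node 0 (S = 65): continuation = 1/1.12·[0.8400·0.3424 + 0.1600·9.5000] = 1.6140; exercise value = 0.0000 ≤ continuation, so V_0 = 1.6140

1.61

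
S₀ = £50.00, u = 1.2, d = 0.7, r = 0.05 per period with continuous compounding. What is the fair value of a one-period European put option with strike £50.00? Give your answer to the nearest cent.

£4.24

Risk-neutral probability p = (e^0.05 − 0.7)/(1.2 − 0.7) = 0.3513/0.5000 = 0.7025
Terminal stock prices: S_u = 60, S_d = 35
Terminal payoffs (K − S): max(-10, 0) = 0, max(15, 0) = 15
Node 0 (S = 50): V_0 = e^(−0.05)·[0.7025·0.0000 + 0.2975·15.0000] = 4.2443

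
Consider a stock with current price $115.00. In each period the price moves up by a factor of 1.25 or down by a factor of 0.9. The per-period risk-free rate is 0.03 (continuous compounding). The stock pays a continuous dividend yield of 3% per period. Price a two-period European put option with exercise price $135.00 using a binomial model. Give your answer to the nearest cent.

$22.27

Per-period risk-free factor R = e^0.03 = 1.0305; dividend-adjusted growth = e^(0.03−0.03) = 1.0000.
Risk-neutral probability p = (1.0000 − 0.9)/(1.25 − 0.9) = 0.1000/0.3500 = 0.2857
Terminal stock prices: S_uu = 179.7, S_ud = 129.4, S_dd = 93.15
Terminal payoffs (K − S): max(-44.69, 0) = 0, max(5.625, 0) = 5.625, max(41.85, 0) = 41.85
Node u (S = 143.8): V_u = e^(−0.03)·[0.2857·0.0000 + 0.7143·5.6250] = 3.8991
Node d (S = 103.5): V_d = e^(−0.03)·[0.2857·5.6250 + 0.7143·41.8500] = 30.5690
Node 0 (S = 115): V_0 = e^(−0.03)·[0.2857·3.8991 + 0.7143·30.5690] = 22.2708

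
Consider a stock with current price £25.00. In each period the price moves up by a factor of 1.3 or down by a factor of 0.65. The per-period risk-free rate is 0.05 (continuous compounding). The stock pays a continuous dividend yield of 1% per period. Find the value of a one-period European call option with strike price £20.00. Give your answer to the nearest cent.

£7.15

Per-period risk-free factor R = e^0.05 = 1.0513; dividend-adjusted growth = e^(0.05−0.01) = 1.0408.
Risk-neutral probability p = (1.0408 − 0.65)/(1.3 − 0.65) = 0.3908/0.6500 = 0.6012
Terminal stock prices: S_u = 32.5, S_d = 16.25
Terminal payoffs (S − K): max(12.5, 0) = 12.5, max(-3.75, 0) = 0
Node 0 (S = 25): V_0 = e^(−0.05)·[0.6012·12.5000 + 0.3988·0.0000] = 7.1491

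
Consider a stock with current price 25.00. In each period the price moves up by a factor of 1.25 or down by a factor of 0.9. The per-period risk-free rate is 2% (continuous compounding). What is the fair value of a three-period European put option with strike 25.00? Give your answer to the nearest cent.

1.81

Risk-neutral probability p = (e^0.02 − 0.9)/(1.25 − 0.9) = 0.1202/0.3500 = 0.3434
Terminal stock prices: S_uuu = 48.83, S_uud = 35.16, S_udd = 25.31, S_ddd = 18.23
Terminal payoffs (K − S): max(-23.83, 0) = 0, max(-10.16, 0) = 0, max(-0.3125, 0) = 0, max(6.775, 0) = 6.775
Node uu (S = 39.06): V_uu = e^(−0.02)·[0.3434·0.0000 + 0.6566·0.0000] = 0.0000
Node ud (S = 28.12): V_ud = e^(−0.02)·[0.3434·0.0000 + 0.6566·0.0000] = 0.0000
Node dd (S = 20.25): V_dd = e^(−0.02)·[0.3434·0.0000 + 0.6566·6.7750] = 4.3602
Node u (S = 31.25): V_u = e^(−0.02)·[0.3434·0.0000 + 0.6566·0.0000] = 0.0000
Node d (S = 22.5): V_d = e^(−0.02)·[0.3434·0.0000 + 0.6566·4.3602] = 2.8061
Node 0 (S = 25): V_0 = e^(−0.02)·[0.3434·0.0000 + 0.6566·2.8061] = 1.8059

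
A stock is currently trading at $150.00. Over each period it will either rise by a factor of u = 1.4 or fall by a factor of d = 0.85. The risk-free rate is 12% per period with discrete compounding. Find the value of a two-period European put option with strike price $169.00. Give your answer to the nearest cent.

$12.53

Risk-neutral probability p = (1 + 0.12 − 0.85)/(1.4 − 0.85) = 0.2700/0.5500 = 0.4909
Terminal stock prices: S_uu = 294, S_ud = 178.5, S_dd = 108.4
Terminal payoffs (K − S): max(-125, 0) = 0, max(-9.5, 0) = 0, max(60.63, 0) = 60.63
Node u (S = 210): V_u = 1/1.12·[0.4909·0.0000 + 0.5091·0.0000] = 0.0000
Node d (S = 127.5): V_d = 1/1.12·[0.4909·0.0000 + 0.5091·60.6250] = 27.5568
Node 0 (S = 150): V_0 = 1/1.12·[0.4909·0.0000 + 0.5091·27.5568] = 12.5258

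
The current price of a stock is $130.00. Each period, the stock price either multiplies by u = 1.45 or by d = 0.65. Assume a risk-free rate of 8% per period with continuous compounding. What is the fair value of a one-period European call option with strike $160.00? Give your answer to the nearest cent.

Risk-neutral probability p = (e^0.08 − 0.65)/(1.45 − 0.65) = 0.4333/0.8000 = 0.5416
Terminal stock prices: S_u = 188.5, S_d = 84.5
Terminal payoffs (S − K): max(28.5, 0) = 28.5, max(-75.5, 0) = 0
Node 0 (S = 130): V_0 = e^(−0.08)·[0.5416·28.5000 + 0.4584·0.0000] = 14.2491

$14.25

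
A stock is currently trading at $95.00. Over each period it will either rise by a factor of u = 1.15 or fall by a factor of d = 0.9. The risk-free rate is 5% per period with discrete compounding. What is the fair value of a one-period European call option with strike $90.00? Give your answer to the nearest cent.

$11.00

Risk-neutral probability p = (1 + 0.05 − 0.9)/(1.15 − 0.9) = 0.1500/0.2500 = 0.6000
Terminal stock prices: S_u = 109.2, S_d = 85.5
Terminal payoffs (S − K): max(19.25, 0) = 19.25, max(-4.5, 0) = 0
Node 0 (S = 95): V_0 = 1/1.05·[0.6000·19.2500 + 0.4000·0.0000] = 11.0000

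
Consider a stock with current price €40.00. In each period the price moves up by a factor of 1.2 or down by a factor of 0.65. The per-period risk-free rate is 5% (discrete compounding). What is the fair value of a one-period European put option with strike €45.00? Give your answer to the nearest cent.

€4.94

Risk-neutral probability p = (1 + 0.05 − 0.65)/(1.2 − 0.65) = 0.4000/0.5500 = 0.7273
Terminal stock prices: S_u = 48, S_d = 26
Terminal payoffs (K − S): max(-3, 0) = 0, max(19, 0) = 19
Node 0 (S = 40): V_0 = 1/1.05·[0.7273·0.0000 + 0.2727·19.0000] = 4.9351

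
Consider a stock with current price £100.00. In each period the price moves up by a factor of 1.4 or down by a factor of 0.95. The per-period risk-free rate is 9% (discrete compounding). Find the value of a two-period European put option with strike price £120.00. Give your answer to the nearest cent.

£11.88

Risk-neutral probability p = (1 + 0.09 − 0.95)/(1.4 − 0.95) = 0.1400/0.4500 = 0.3111
Terminal stock prices: S_uu = 196, S_ud = 133, S_dd = 90.25
Terminal payoffs (K − S): max(-76, 0) = 0, max(-13, 0) = 0, max(29.75, 0) = 29.75
Node u (S = 140): V_u = 1/1.09·[0.3111·0.0000 + 0.6889·0.0000] = 0.0000
Node d (S = 95): V_d = 1/1.09·[0.3111·0.0000 + 0.6889·29.7500] = 18.8022
Node 0 (S = 100): V_0 = 1/1.09·[0.3111·0.0000 + 0.6889·18.8022] = 11.8832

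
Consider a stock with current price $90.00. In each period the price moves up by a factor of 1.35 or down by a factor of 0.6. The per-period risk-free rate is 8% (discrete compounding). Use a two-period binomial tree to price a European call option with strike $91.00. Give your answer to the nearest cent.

$25.64

Risk-neutral probability p = (1 + 0.08 − 0.6)/(1.35 − 0.6) = 0.4800/0.7500 = 0.6400
Terminal stock prices: S_uu = 164, S_ud = 72.9, S_dd = 32.4
Terminal payoffs (S − K): max(73.03, 0) = 73.03, max(-18.1, 0) = 0, max(-58.6, 0) = 0
Node u (S = 121.5): V_u = 1/1.08·[0.6400·73.0250 + 0.3600·0.0000] = 43.2741
Node d (S = 54): V_d = 1/1.08·[0.6400·0.0000 + 0.3600·0.0000] = 0.0000
Node 0 (S = 90): V_0 = 1/1.08·[0.6400·43.2741 + 0.3600·0.0000] = 25.6439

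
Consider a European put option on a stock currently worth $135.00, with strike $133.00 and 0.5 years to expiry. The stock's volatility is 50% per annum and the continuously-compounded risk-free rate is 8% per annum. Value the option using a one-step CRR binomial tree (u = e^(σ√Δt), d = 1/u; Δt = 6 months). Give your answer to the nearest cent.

CRR parameters: u = e^(σ√Δt) = e^(0.5·√0.5) = 1.4241, d = 1/u = 0.7022
Per-period rate: rΔt = 0.08·0.5 = 0.04, so R = e^0.04 = 1.0408
Risk-neutral probability p = (e^0.04 − 0.7022)/(1.4241 − 0.7022) = 0.3386/0.7219 = 0.4691
Terminal stock prices: S_u = 192.3, S_d = 94.8
Terminal payoffs (K − S): max(-59.26, 0) = 0, max(38.2, 0) = 38.2
Node 0 (S = 135): V_0 = e^(−0.04)·[0.4691·0.0000 + 0.5309·38.2046] = 19.4893

$19.49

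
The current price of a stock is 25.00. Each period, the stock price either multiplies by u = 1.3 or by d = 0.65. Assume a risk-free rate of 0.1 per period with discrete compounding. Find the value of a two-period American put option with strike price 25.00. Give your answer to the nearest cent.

3.13

Risk-neutral probability p = (1 + 0.1 − 0.65)/(1.3 − 0.65) = 0.4500/0.6500 = 0.6923
Terminal stock prices: S_uu = 42.25, S_ud = 21.12, S_dd = 10.56
Terminal payoffs (K − S): max(-17.25, 0) = 0, max(3.875, 0) = 3.875, max(14.44, 0) = 14.44
Node u (S = 32.5): continuation = 1/1.1·[0.6923·0.0000 + 0.3077·3.8750] = 1.0839; exercise value = 0.0000 ≤ continuation, so V_u = 1.0839
Node d (S = 16.25): continuation = 1/1.1·[0.6923·3.8750 + 0.3077·14.4375] = 6.4773; exercise value = 8.7500 > continuation, so V_d = 8.7500 (exercise)
Node 0 (S = 25): continuation = 1/1.1·[0.6923·1.0839 + 0.3077·8.7500] = 3.1297; exercise value = 0.0000 ≤ continuation, so V_0 = 3.1297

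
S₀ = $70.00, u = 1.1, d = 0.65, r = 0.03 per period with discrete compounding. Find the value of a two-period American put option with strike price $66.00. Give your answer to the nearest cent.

Risk-neutral probability p = (1 + 0.03 − 0.65)/(1.1 − 0.65) = 0.3800/0.4500 = 0.8444
Terminal stock prices: S_uu = 84.7, S_ud = 50.05, S_dd = 29.58
Terminal payoffs (K − S): max(-18.7, 0) = 0, max(15.95, 0) = 15.95, max(36.42, 0) = 36.42
Node u (S = 77): continuation = 1/1.03·[0.8444·0.0000 + 0.1556·15.9500] = 2.4088; exercise value = 0.0000 ≤ continuation, so V_u = 2.4088
Node d (S = 45.5): continuation = 1/1.03·[0.8444·15.9500 + 0.1556·36.4250] = 18.5777; exercise value = 20.5000 > continuation, so V_d = 20.5000 (exercise)
Node 0 (S = 70): continuation = 1/1.03·[0.8444·2.4088 + 0.1556·20.5000] = 5.0709; exercise value = 0.0000 ≤ continuation, so V_0 = 5.0709

$5.07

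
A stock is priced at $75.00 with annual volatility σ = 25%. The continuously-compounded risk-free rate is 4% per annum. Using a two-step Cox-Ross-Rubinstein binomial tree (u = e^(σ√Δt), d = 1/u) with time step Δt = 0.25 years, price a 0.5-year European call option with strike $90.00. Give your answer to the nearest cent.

CRR parameters: u = e^(σ√Δt) = e^(0.25·√0.25) = 1.1331, d = 1/u = 0.8825
Per-period rate: rΔt = 0.04·0.25 = 0.01, so R = e^0.01 = 1.0101
Risk-neutral probability p = (e^0.01 − 0.8825)/(1.1331 − 0.8825) = 0.1276/0.2507 = 0.5089
Terminal stock prices: S_uu = 96.3, S_ud = 75, S_dd = 58.41
Terminal payoffs (S − K): max(6.302, 0) = 6.302, max(-15, 0) = 0, max(-31.59, 0) = 0
Node u (S = 84.99): V_u = e^(−0.01)·[0.5089·6.3019 + 0.4911·0.0000] = 3.1750
Node d (S = 66.19): V_d = e^(−0.01)·[0.5089·0.0000 + 0.4911·0.0000] = 0.0000
Node 0 (S = 75): V_0 = e^(−0.01)·[0.5089·3.1750 + 0.4911·0.0000] = 1.5997

$1.60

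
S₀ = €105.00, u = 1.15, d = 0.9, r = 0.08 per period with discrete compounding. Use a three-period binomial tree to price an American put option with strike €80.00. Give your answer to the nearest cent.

€0.06

Risk-neutral probability p = (1 + 0.08 − 0.9)/(1.15 − 0.9) = 0.1800/0.2500 = 0.7200
Terminal stock prices: S_uuu = 159.7, S_uud = 125, S_udd = 97.81, S_ddd = 76.55
Terminal payoffs (K − S): max(-79.69, 0) = 0, max(-44.98, 0) = 0, max(-17.81, 0) = 0, max(3.455, 0) = 3.455
Node uu (S = 138.9): continuation = 1/1.08·[0.7200·0.0000 + 0.2800·0.0000] = 0.0000; exercise value = 0.0000 ≤ continuation, so V_uu = 0.0000
Node ud (S = 108.7): continuation = 1/1.08·[0.7200·0.0000 + 0.2800·0.0000] = 0.0000; exercise value = 0.0000 ≤ continuation, so V_ud = 0.0000
Node dd (S = 85.05): continuation = 1/1.08·[0.7200·0.0000 + 0.2800·3.4550] = 0.8957; exercise value = 0.0000 ≤ continuation, so V_dd = 0.8957
Node u (S = 120.7): continuation = 1/1.08·[0.7200·0.0000 + 0.2800·0.0000] = 0.0000; exercise value = 0.0000 ≤ continuation, so V_u = 0.0000
Node d (S = 94.5): continuation = 1/1.08·[0.7200·0.0000 + 0.2800·0.8957] = 0.2322; exercise value = 0.0000 ≤ continuation, so V_d = 0.2322
Node 0 (S = 105): continuation = 1/1.08·[0.7200·0.0000 + 0.2800·0.2322] = 0.0602; exercise value = 0.0000 ≤ continuation, so V_0 = 0.0602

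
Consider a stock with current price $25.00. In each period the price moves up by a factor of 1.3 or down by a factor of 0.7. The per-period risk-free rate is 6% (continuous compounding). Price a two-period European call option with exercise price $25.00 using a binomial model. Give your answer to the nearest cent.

Risk-neutral probability p = (e^0.06 − 0.7)/(1.3 − 0.7) = 0.3618/0.6000 = 0.6031
Terminal stock prices: S_uu = 42.25, S_ud = 22.75, S_dd = 12.25
Terminal payoffs (S − K): max(17.25, 0) = 17.25, max(-2.25, 0) = 0, max(-12.75, 0) = 0
Node u (S = 32.5): V_u = e^(−0.06)·[0.6031·17.2500 + 0.3969·0.0000] = 9.7970
Node d (S = 17.5): V_d = e^(−0.06)·[0.6031·0.0000 + 0.3969·0.0000] = 0.0000
Node 0 (S = 25): V_0 = e^(−0.06)·[0.6031·9.7970 + 0.3969·0.0000] = 5.5641

$5.56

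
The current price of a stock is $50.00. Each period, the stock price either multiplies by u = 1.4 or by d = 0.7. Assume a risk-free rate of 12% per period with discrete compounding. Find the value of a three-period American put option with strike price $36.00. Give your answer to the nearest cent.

$1.70

Risk-neutral probability p = (1 + 0.12 − 0.7)/(1.4 − 0.7) = 0.4200/0.7000 = 0.6000
Terminal stock prices: S_uuu = 137.2, S_uud = 68.6, S_udd = 34.3, S_ddd = 17.15
Terminal payoffs (K − S): max(-101.2, 0) = 0, max(-32.6, 0) = 0, max(1.7, 0) = 1.7, max(18.85, 0) = 18.85
Node uu (S = 98): continuation = 1/1.12·[0.6000·0.0000 + 0.4000·0.0000] = 0.0000; exercise value = 0.0000 ≤ continuation, so V_uu = 0.0000
Node ud (S = 49): continuation = 1/1.12·[0.6000·0.0000 + 0.4000·1.7000] = 0.6071; exercise value = 0.0000 ≤ continuation, so V_ud = 0.6071
Node dd (S = 24.5): continuation = 1/1.12·[0.6000·1.7000 + 0.4000·18.8500] = 7.6429; exercise value = 11.5000 > continuation, so V_dd = 11.5000 (exercise)
Node u (S = 70): continuation = 1/1.12·[0.6000·0.0000 + 0.4000·0.6071] = 0.2168; exercise value = 0.0000 ≤ continuation, so V_u = 0.2168
Node d (S = 35): continuation = 1/1.12·[0.6000·0.6071 + 0.4000·11.5000] = 4.4324; exercise value = 1.0000 ≤ continuation, so V_d = 4.4324
Node 0 (S = 50): continuation = 1/1.12·[0.6000·0.2168 + 0.4000·4.4324] = 1.6992; exercise value = 0.0000 ≤ continuation, so V_0 = 1.6992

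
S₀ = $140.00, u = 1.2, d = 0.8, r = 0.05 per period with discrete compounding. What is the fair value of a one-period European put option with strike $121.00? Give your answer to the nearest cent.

$3.21

Risk-neutral probability p = (1 + 0.05 − 0.8)/(1.2 − 0.8) = 0.2500/0.4000 = 0.6250
Terminal stock prices: S_u = 168, S_d = 112
Terminal payoffs (K − S): max(-47, 0) = 0, max(9, 0) = 9
Node 0 (S = 140): V_0 = 1/1.05·[0.6250·0.0000 + 0.3750·9.0000] = 3.2143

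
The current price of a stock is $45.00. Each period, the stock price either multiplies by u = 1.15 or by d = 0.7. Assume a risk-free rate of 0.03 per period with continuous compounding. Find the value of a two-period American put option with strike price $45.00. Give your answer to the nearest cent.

$5.09

Risk-neutral probability p = (e^0.03 − 0.7)/(1.15 − 0.7) = 0.3305/0.4500 = 0.7343
Terminal stock prices: S_uu = 59.51, S_ud = 36.22, S_dd = 22.05
Terminal payoffs (K − S): max(-14.51, 0) = 0, max(8.775, 0) = 8.775, max(22.95, 0) = 22.95
Node u (S = 51.75): continuation = e^(−0.03)·[0.7343·0.0000 + 0.2657·8.7750] = 2.2622; exercise value = 0.0000 ≤ continuation, so V_u = 2.2622
Node d (S = 31.5): continuation = e^(−0.03)·[0.7343·8.7750 + 0.2657·22.9500] = 12.1700; exercise value = 13.5000 > continuation, so V_d = 13.5000 (exercise)
Node 0 (S = 45): continuation = e^(−0.03)·[0.7343·2.2622 + 0.2657·13.5000] = 5.0925; exercise value = 0.0000 ≤ continuation, so V_0 = 5.0925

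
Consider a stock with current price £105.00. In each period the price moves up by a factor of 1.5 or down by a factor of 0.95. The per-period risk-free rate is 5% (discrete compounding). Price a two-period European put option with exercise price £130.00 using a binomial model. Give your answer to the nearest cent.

£21.40

Risk-neutral probability p = (1 + 0.05 − 0.95)/(1.5 − 0.95) = 0.1000/0.5500 = 0.1818
Terminal stock prices: S_uu = 236.2, S_ud = 149.6, S_dd = 94.76
Terminal payoffs (K − S): max(-106.2, 0) = 0, max(-19.62, 0) = 0, max(35.24, 0) = 35.24
Node u (S = 157.5): V_u = 1/1.05·[0.1818·0.0000 + 0.8182·0.0000] = 0.0000
Node d (S = 99.75): V_d = 1/1.05·[0.1818·0.0000 + 0.8182·35.2375] = 27.4578
Node 0 (S = 105): V_0 = 1/1.05·[0.1818·0.0000 + 0.8182·27.4578] = 21.3957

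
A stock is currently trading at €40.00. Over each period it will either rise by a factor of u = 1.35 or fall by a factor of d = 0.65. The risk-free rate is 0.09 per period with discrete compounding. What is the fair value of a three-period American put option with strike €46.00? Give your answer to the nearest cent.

Risk-neutral probability p = (1 + 0.09 − 0.65)/(1.35 − 0.65) = 0.4400/0.7000 = 0.6286
Terminal stock prices: S_uuu = 98.42, S_uud = 47.39, S_udd = 22.82, S_ddd = 10.98
Terminal payoffs (K − S): max(-52.42, 0) = 0, max(-1.385, 0) = 0, max(23.18, 0) = 23.18, max(35.02, 0) = 35.02
Node uu (S = 72.9): continuation = 1/1.09·[0.6286·0.0000 + 0.3714·0.0000] = 0.0000; exercise value = 0.0000 ≤ continuation, so V_uu = 0.0000
Node ud (S = 35.1): continuation = 1/1.09·[0.6286·0.0000 + 0.3714·23.1850] = 7.9005; exercise value = 10.9000 > continuation, so V_ud = 10.9000 (exercise)
Node dd (S = 16.9): continuation = 1/1.09·[0.6286·23.1850 + 0.3714·35.0150] = 25.3018; exercise value = 29.1000 > continuation, so V_dd = 29.1000 (exercise)
Node u (S = 54): continuation = 1/1.09·[0.6286·0.0000 + 0.3714·10.9000] = 3.7143; exercise value = 0.0000 ≤ continuation, so V_u = 3.7143
Node d (S = 26): continuation = 1/1.09·[0.6286·10.9000 + 0.3714·29.1000] = 16.2018; exercise value = 20.0000 > continuation, so V_d = 20.0000 (exercise)
Node 0 (S = 40): continuation = 1/1.09·[0.6286·3.7143 + 0.3714·20.0000] = 8.9571; exercise value = 6.0000 ≤ continuation, so V_0 = 8.9571

€8.96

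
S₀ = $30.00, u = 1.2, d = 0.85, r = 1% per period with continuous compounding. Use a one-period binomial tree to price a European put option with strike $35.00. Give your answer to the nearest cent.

$5.10

Risk-neutral probability p = (e^0.01 − 0.85)/(1.2 − 0.85) = 0.1601/0.3500 = 0.4573
Terminal stock prices: S_u = 36, S_d = 25.5
Terminal payoffs (K − S): max(-1, 0) = 0, max(9.5, 0) = 9.5
Node 0 (S = 30): V_0 = e^(−0.01)·[0.4573·0.0000 + 0.5427·9.5000] = 5.1045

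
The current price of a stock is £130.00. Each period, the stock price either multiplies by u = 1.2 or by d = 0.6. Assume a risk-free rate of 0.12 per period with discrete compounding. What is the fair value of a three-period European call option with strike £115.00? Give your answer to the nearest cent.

Risk-neutral probability p = (1 + 0.12 − 0.6)/(1.2 − 0.6) = 0.5200/0.6000 = 0.8667
Terminal stock prices: S_uuu = 224.6, S_uud = 112.3, S_udd = 56.16, S_ddd = 28.08
Terminal payoffs (S − K): max(109.6, 0) = 109.6, max(-2.68, 0) = 0, max(-58.84, 0) = 0, max(-86.92, 0) = 0
Node uu (S = 187.2): V_uu = 1/1.12·[0.8667·109.6400 + 0.1333·0.0000] = 84.8405
Node ud (S = 93.6): V_ud = 1/1.12·[0.8667·0.0000 + 0.1333·0.0000] = 0.0000
Node dd (S = 46.8): V_dd = 1/1.12·[0.8667·0.0000 + 0.1333·0.0000] = 0.0000
Node u (S = 156): V_u = 1/1.12·[0.8667·84.8405 + 0.1333·0.0000] = 65.6504
Node d (S = 78): V_d = 1/1.12·[0.8667·0.0000 + 0.1333·0.0000] = 0.0000
Node 0 (S = 130): V_0 = 1/1.12·[0.8667·65.6504 + 0.1333·0.0000] = 50.8009

£50.80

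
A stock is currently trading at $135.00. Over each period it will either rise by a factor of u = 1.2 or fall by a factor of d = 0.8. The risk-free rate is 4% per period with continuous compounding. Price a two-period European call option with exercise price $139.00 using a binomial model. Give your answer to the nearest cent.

$18.54

Risk-neutral probability p = (e^0.04 − 0.8)/(1.2 − 0.8) = 0.2408/0.4000 = 0.6020
Terminal stock prices: S_uu = 194.4, S_ud = 129.6, S_dd = 86.4
Terminal payoffs (S − K): max(55.4, 0) = 55.4, max(-9.4, 0) = 0, max(-52.6, 0) = 0
Node u (S = 162): V_u = e^(−0.04)·[0.6020·55.4000 + 0.3980·0.0000] = 32.0445
Node d (S = 108): V_d = e^(−0.04)·[0.6020·0.0000 + 0.3980·0.0000] = 0.0000
Node 0 (S = 135): V_0 = e^(−0.04)·[0.6020·32.0445 + 0.3980·0.0000] = 18.5352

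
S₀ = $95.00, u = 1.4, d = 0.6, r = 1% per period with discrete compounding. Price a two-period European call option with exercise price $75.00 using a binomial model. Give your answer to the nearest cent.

$30.98

Risk-neutral probability p = (1 + 0.01 − 0.6)/(1.4 − 0.6) = 0.4100/0.8000 = 0.5125
Terminal stock prices: S_uu = 186.2, S_ud = 79.8, S_dd = 34.2
Terminal payoffs (S − K): max(111.2, 0) = 111.2, max(4.8, 0) = 4.8, max(-40.8, 0) = 0
Node u (S = 133): V_u = 1/1.01·[0.5125·111.2000 + 0.4875·4.8000] = 58.7426
Node d (S = 57): V_d = 1/1.01·[0.5125·4.8000 + 0.4875·0.0000] = 2.4356
Node 0 (S = 95): V_0 = 1/1.01·[0.5125·58.7426 + 0.4875·2.4356] = 30.9831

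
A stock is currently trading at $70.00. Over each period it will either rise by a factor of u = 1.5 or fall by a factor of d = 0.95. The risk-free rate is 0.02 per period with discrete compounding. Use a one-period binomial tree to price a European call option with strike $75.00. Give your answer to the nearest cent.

$3.74

Risk-neutral probability p = (1 + 0.02 − 0.95)/(1.5 − 0.95) = 0.0700/0.5500 = 0.1273
Terminal stock prices: S_u = 105, S_d = 66.5
Terminal payoffs (S − K): max(30, 0) = 30, max(-8.5, 0) = 0
Node 0 (S = 70): V_0 = 1/1.02·[0.1273·30.0000 + 0.8727·0.0000] = 3.7433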